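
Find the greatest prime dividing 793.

61

793 = 13 · 61
61 is prime.
So 793 = 13 · 61; the largest prime factor is 61.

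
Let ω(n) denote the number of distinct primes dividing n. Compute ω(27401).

27401 = 11 · 2491
2491 = 47 · 53
27401 = 11 · 47 · 53, which has 3 distinct prime factors.

3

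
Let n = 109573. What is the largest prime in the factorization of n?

109573 = 19 · 5767
5767 = 73 · 79
79 is prime.
So 109573 = 19 · 73 · 79; the largest prime factor is 79.

79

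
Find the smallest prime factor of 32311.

32311 is odd.
Digit sum 10, not divisible by 3.
Ends in 1: not divisible by 5.
7: 32311 = 7·4615 + 6
11: 32311 = 11·2937 + 4
13: 32311 = 13·2485 + 6
17: 32311 = 17·1900 + 11
19: 32311 = 19·1700 + 11
23: 32311 = 23·1404 + 19
29: 32311 = 29·1114 + 5
31: 32311 = 31·1042 + 9
37: 32311 = 37·873 + 10
41: 32311 = 41·788 + 3
43: 32311 = 43·751 + 18
47: 32311 = 47·687 + 22
53: 32311 = 53·609 + 34
59: 32311 = 59·547 + 38
61: 32311 = 61·529 + 42
67: 32311 = 67·482 + 17
71: 32311 = 71·455 + 6
73: 32311 = 73·442 + 45
79: 32311 = 79·409

79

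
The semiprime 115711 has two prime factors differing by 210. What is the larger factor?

Since p = q + 210, we have 115711 = q(q + 210), so q² + 210q − 115711 = 0.
Discriminant: 210² + 4·115711 = 44100 + 462844 = 506944; √506944 = 712.
q = (−210 + 712)/2 = 251, and p = q + 210 = 461.
Check: 251 · 461 = 115711.

461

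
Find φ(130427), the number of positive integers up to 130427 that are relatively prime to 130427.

Factor: 130427 = 11 · 71 · 167.
φ(130427) = (11−1) · (71−1) · (167−1) = 10 · 70 · 166 = 116200.

116200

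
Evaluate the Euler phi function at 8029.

Factor: 8029 = 7 · 31 · 37.
φ(8029) = (7−1) · (31−1) · (37−1) = 6 · 30 · 36 = 6480.

6480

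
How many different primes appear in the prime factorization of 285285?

6

285285 = 3 · 95095
95095 = 5 · 19019
19019 = 7 · 2717
2717 = 11 · 247
247 = 13 · 19
285285 = 3 · 5 · 7 · 11 · 13 · 19, which has 6 distinct prime factors.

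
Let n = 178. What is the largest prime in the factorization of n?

178 = 2 · 89
89 is prime.
So 178 = 2 · 89; the largest prime factor is 89.

89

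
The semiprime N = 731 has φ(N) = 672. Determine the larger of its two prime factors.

φ(n) = (p−1)(q−1) = n − (p+q) + 1, so p + q = 731 − 672 + 1 = 60.
p and q are the roots of t² − 60t + 731 = 0.
Discriminant: 60² − 4·731 = 3600 − 2924 = 676; √676 = 26.
q = (60 − 26)/2 = 17, p = (60 + 26)/2 = 43.
Check: 17 · 43 = 731.

43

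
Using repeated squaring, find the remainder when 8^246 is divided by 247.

8^1 ≡ 8 (mod 247)
8^2 ≡ 8^2 = 64 ≡ 64 (mod 247)
8^4 ≡ 64^2 = 4096 ≡ 144 (mod 247)
8^8 ≡ 144^2 = 20736 ≡ 235 (mod 247)
8^16 ≡ 235^2 = 55225 ≡ 144 (mod 247)
8^32 ≡ 144^2 = 20736 ≡ 235 (mod 247)
8^64 ≡ 235^2 = 55225 ≡ 144 (mod 247)
8^128 ≡ 144^2 = 20736 ≡ 235 (mod 247)
246 = 128 + 64 + 32 + 16 + 4 + 2 in binary powers of 2.
So 8^246 ≡ 235 · 144 · 235 · 144 · 144 · 64 ≡ 77 (mod 247).
Since 77 ≠ 1, base 8 is a Fermat witness: 247 is composite.

77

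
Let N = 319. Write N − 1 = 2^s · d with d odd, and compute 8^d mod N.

205

319 − 1 = 318 = 2^1 · 159, so d = 159.
8^1 ≡ 8 (mod 319)
8^2 ≡ 8^2 = 64 ≡ 64 (mod 319)
8^4 ≡ 64^2 = 4096 ≡ 268 (mod 319)
8^8 ≡ 268^2 = 71824 ≡ 49 (mod 319)
8^16 ≡ 49^2 = 2401 ≡ 168 (mod 319)
8^32 ≡ 168^2 = 28224 ≡ 152 (mod 319)
8^64 ≡ 152^2 = 23104 ≡ 136 (mod 319)
8^128 ≡ 136^2 = 18496 ≡ 313 (mod 319)
159 = 128 + 16 + 8 + 4 + 2 + 1 in binary powers of 2.
So 8^159 ≡ 313 · 168 · 49 · 268 · 64 · 8 ≡ 205 (mod 319).
Squaring chain: 205; never reaches −1, so base 8 is a Miller–Rabin witness that 319 is composite.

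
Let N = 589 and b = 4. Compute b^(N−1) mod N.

64

4^1 ≡ 4 (mod 589)
4^2 ≡ 4^2 = 16 ≡ 16 (mod 589)
4^4 ≡ 16^2 = 256 ≡ 256 (mod 589)
4^8 ≡ 256^2 = 65536 ≡ 157 (mod 589)
4^16 ≡ 157^2 = 24649 ≡ 500 (mod 589)
4^32 ≡ 500^2 = 250000 ≡ 264 (mod 589)
4^64 ≡ 264^2 = 69696 ≡ 194 (mod 589)
4^128 ≡ 194^2 = 37636 ≡ 529 (mod 589)
4^256 ≡ 529^2 = 279841 ≡ 66 (mod 589)
4^512 ≡ 66^2 = 4356 ≡ 233 (mod 589)
588 = 512 + 64 + 8 + 4 in binary powers of 2.
So 4^588 ≡ 233 · 194 · 157 · 256 ≡ 64 (mod 589).
Since 64 ≠ 1, base 4 is a Fermat witness: 589 is composite.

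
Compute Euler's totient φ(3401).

3204

Factor: 3401 = 19 · 179.
φ(3401) = (19−1) · (179−1) = 18 · 178 = 3204.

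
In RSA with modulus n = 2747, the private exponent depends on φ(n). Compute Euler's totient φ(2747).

2640

Factor: 2747 = 41 · 67.
φ(2747) = (41−1) · (67−1) = 40 · 66 = 2640.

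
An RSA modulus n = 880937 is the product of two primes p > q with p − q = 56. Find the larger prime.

Since p = q + 56, we have 880937 = q(q + 56), so q² + 56q − 880937 = 0.
Discriminant: 56² + 4·880937 = 3136 + 3523748 = 3526884; √3526884 = 1878.
q = (−56 + 1878)/2 = 911, and p = q + 56 = 967.
Check: 911 · 967 = 880937.

967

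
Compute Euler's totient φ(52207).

47232

Factor: 52207 = 17 · 37 · 83.
φ(52207) = (17−1) · (37−1) · (83−1) = 16 · 36 · 82 = 47232.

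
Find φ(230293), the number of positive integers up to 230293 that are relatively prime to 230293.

Factor: 230293 = 7 · 167 · 197.
φ(230293) = (7−1) · (167−1) · (197−1) = 6 · 166 · 196 = 195216.

195216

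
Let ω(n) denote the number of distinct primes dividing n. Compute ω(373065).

6

373065 = 3 · 124355
124355 = 5 · 24871
24871 = 7 · 3553
3553 = 11 · 323
323 = 17 · 19
373065 = 3 · 5 · 7 · 11 · 17 · 19, which has 6 distinct prime factors.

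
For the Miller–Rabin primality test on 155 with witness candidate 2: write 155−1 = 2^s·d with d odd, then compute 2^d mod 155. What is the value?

155 − 1 = 154 = 2^1 · 77, so d = 77.
2^1 ≡ 2 (mod 155)
2^2 ≡ 2^2 = 4 ≡ 4 (mod 155)
2^4 ≡ 4^2 = 16 ≡ 16 (mod 155)
2^8 ≡ 16^2 = 256 ≡ 101 (mod 155)
2^16 ≡ 101^2 = 10201 ≡ 126 (mod 155)
2^32 ≡ 126^2 = 15876 ≡ 66 (mod 155)
2^64 ≡ 66^2 = 4356 ≡ 16 (mod 155)
77 = 64 + 8 + 4 + 1 in binary powers of 2.
So 2^77 ≡ 16 · 101 · 16 · 2 ≡ 97 (mod 155).
Squaring chain: 97; never reaches −1, so base 2 is a Miller–Rabin witness that 155 is composite.

97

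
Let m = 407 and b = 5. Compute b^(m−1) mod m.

5^1 ≡ 5 (mod 407)
5^2 ≡ 5^2 = 25 ≡ 25 (mod 407)
5^4 ≡ 25^2 = 625 ≡ 218 (mod 407)
5^8 ≡ 218^2 = 47524 ≡ 312 (mod 407)
5^16 ≡ 312^2 = 97344 ≡ 71 (mod 407)
5^32 ≡ 71^2 = 5041 ≡ 157 (mod 407)
5^64 ≡ 157^2 = 24649 ≡ 229 (mod 407)
5^128 ≡ 229^2 = 52441 ≡ 345 (mod 407)
5^256 ≡ 345^2 = 119025 ≡ 181 (mod 407)
406 = 256 + 128 + 16 + 4 + 2 in binary powers of 2.
So 5^406 ≡ 181 · 345 · 71 · 218 · 25 ≡ 104 (mod 407).
Since 104 ≠ 1, base 5 is a Fermat witness: 407 is composite.

104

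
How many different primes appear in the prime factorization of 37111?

3

37111 = 17 · 2183
2183 = 37 · 59
37111 = 17 · 37 · 59, which has 3 distinct prime factors.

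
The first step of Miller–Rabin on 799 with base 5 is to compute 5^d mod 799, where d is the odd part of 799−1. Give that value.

415

799 − 1 = 798 = 2^1 · 399, so d = 399.
5^1 ≡ 5 (mod 799)
5^2 ≡ 5^2 = 25 ≡ 25 (mod 799)
5^4 ≡ 25^2 = 625 ≡ 625 (mod 799)
5^8 ≡ 625^2 = 390625 ≡ 713 (mod 799)
5^16 ≡ 713^2 = 508369 ≡ 205 (mod 799)
5^32 ≡ 205^2 = 42025 ≡ 477 (mod 799)
5^64 ≡ 477^2 = 227529 ≡ 613 (mod 799)
5^128 ≡ 613^2 = 375769 ≡ 239 (mod 799)
5^256 ≡ 239^2 = 57121 ≡ 392 (mod 799)
399 = 256 + 128 + 8 + 4 + 2 + 1 in binary powers of 2.
So 5^399 ≡ 392 · 239 · 713 · 625 · 25 · 5 ≡ 415 (mod 799).
Squaring chain: 415; never reaches −1, so base 5 is a Miller–Rabin witness that 799 is composite.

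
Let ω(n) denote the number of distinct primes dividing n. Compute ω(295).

295 = 5 · 59
295 = 5 · 59, which has 2 distinct prime factors.

2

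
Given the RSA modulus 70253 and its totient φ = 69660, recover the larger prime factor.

φ(n) = (p−1)(q−1) = n − (p+q) + 1, so p + q = 70253 − 69660 + 1 = 594.
p and q are the roots of t² − 594t + 70253 = 0.
Discriminant: 594² − 4·70253 = 352836 − 281012 = 71824; √71824 = 268.
q = (594 − 268)/2 = 163, p = (594 + 268)/2 = 431.
Check: 163 · 431 = 70253.

431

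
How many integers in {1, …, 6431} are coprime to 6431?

Factor: 6431 = 59 · 109.
φ(6431) = (59−1) · (109−1) = 58 · 108 = 6264.

6264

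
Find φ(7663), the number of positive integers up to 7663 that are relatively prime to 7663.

Factor: 7663 = 79 · 97.
φ(7663) = (79−1) · (97−1) = 78 · 96 = 7488.

7488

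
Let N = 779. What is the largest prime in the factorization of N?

41

779 = 19 · 41
41 is prime.
So 779 = 19 · 41; the largest prime factor is 41.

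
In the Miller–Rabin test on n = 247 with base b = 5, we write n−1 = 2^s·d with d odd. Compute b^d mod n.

216

247 − 1 = 246 = 2^1 · 123, so d = 123.
5^1 ≡ 5 (mod 247)
5^2 ≡ 5^2 = 25 ≡ 25 (mod 247)
5^4 ≡ 25^2 = 625 ≡ 131 (mod 247)
5^8 ≡ 131^2 = 17161 ≡ 118 (mod 247)
5^16 ≡ 118^2 = 13924 ≡ 92 (mod 247)
5^32 ≡ 92^2 = 8464 ≡ 66 (mod 247)
5^64 ≡ 66^2 = 4356 ≡ 157 (mod 247)
123 = 64 + 32 + 16 + 8 + 2 + 1 in binary powers of 2.
So 5^123 ≡ 157 · 66 · 92 · 118 · 25 · 5 ≡ 216 (mod 247).
Squaring chain: 216; never reaches −1, so base 5 is a Miller–Rabin witness that 247 is composite.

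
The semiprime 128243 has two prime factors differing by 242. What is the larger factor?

499

Since p = q + 242, we have 128243 = q(q + 242), so q² + 242q − 128243 = 0.
Discriminant: 242² + 4·128243 = 58564 + 512972 = 571536; √571536 = 756.
q = (−242 + 756)/2 = 257, and p = q + 242 = 499.
Check: 257 · 499 = 128243.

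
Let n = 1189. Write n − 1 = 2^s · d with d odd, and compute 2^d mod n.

1189 − 1 = 1188 = 2^2 · 297, so d = 297.
2^1 ≡ 2 (mod 1189)
2^2 ≡ 2^2 = 4 ≡ 4 (mod 1189)
2^4 ≡ 4^2 = 16 ≡ 16 (mod 1189)
2^8 ≡ 16^2 = 256 ≡ 256 (mod 1189)
2^16 ≡ 256^2 = 65536 ≡ 141 (mod 1189)
2^32 ≡ 141^2 = 19881 ≡ 857 (mod 1189)
2^64 ≡ 857^2 = 734449 ≡ 836 (mod 1189)
2^128 ≡ 836^2 = 698896 ≡ 953 (mod 1189)
2^256 ≡ 953^2 = 908209 ≡ 1002 (mod 1189)
297 = 256 + 32 + 8 + 1 in binary powers of 2.
So 2^297 ≡ 1002 · 857 · 256 · 2 ≡ 282 (mod 1189).
Squaring chain: 282 → 1050; never reaches −1, so base 2 is a Miller–Rabin witness that 1189 is composite.

282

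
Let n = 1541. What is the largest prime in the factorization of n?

1541 = 23 · 67
67 is prime.
So 1541 = 23 · 67; the largest prime factor is 67.

67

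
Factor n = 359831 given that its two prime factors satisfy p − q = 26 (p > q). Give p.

613

Since p = q + 26, we have 359831 = q(q + 26), so q² + 26q − 359831 = 0.
Discriminant: 26² + 4·359831 = 676 + 1439324 = 1440000; √1440000 = 1200.
q = (−26 + 1200)/2 = 587, and p = q + 26 = 613.
Check: 587 · 613 = 359831.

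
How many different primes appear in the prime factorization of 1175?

2

1175 = 5^2 · 47
1175 = 5^2 · 47, which has 2 distinct prime factors.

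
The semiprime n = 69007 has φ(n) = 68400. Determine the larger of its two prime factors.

457

φ(n) = (p−1)(q−1) = n − (p+q) + 1, so p + q = 69007 − 68400 + 1 = 608.
p and q are the roots of t² − 608t + 69007 = 0.
Discriminant: 608² − 4·69007 = 369664 − 276028 = 93636; √93636 = 306.
q = (608 − 306)/2 = 151, p = (608 + 306)/2 = 457.
Check: 151 · 457 = 69007.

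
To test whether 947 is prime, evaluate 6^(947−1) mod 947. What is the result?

1

6^1 ≡ 6 (mod 947)
6^2 ≡ 6^2 = 36 ≡ 36 (mod 947)
6^4 ≡ 36^2 = 1296 ≡ 349 (mod 947)
6^8 ≡ 349^2 = 121801 ≡ 585 (mod 947)
6^16 ≡ 585^2 = 342225 ≡ 358 (mod 947)
6^32 ≡ 358^2 = 128164 ≡ 319 (mod 947)
6^64 ≡ 319^2 = 101761 ≡ 432 (mod 947)
6^128 ≡ 432^2 = 186624 ≡ 65 (mod 947)
6^256 ≡ 65^2 = 4225 ≡ 437 (mod 947)
6^512 ≡ 437^2 = 190969 ≡ 622 (mod 947)
946 = 512 + 256 + 128 + 32 + 16 + 2 in binary powers of 2.
So 6^946 ≡ 622 · 437 · 65 · 319 · 358 · 36 ≡ 1 (mod 947).
Since the result is 1, base 6 gives no evidence that 947 is composite.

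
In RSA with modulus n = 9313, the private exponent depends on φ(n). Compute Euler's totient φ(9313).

9108

Factor: 9313 = 67 · 139.
φ(9313) = (67−1) · (139−1) = 66 · 138 = 9108.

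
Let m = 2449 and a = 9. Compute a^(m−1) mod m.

1721

9^1 ≡ 9 (mod 2449)
9^2 ≡ 9^2 = 81 ≡ 81 (mod 2449)
9^4 ≡ 81^2 = 6561 ≡ 1663 (mod 2449)
9^8 ≡ 1663^2 = 2765569 ≡ 648 (mod 2449)
9^16 ≡ 648^2 = 419904 ≡ 1125 (mod 2449)
9^32 ≡ 1125^2 = 1265625 ≡ 1941 (mod 2449)
9^64 ≡ 1941^2 = 3767481 ≡ 919 (mod 2449)
9^128 ≡ 919^2 = 844561 ≡ 2105 (mod 2449)
9^256 ≡ 2105^2 = 4431025 ≡ 784 (mod 2449)
9^512 ≡ 784^2 = 614656 ≡ 2406 (mod 2449)
9^1024 ≡ 2406^2 = 5788836 ≡ 1849 (mod 2449)
9^2048 ≡ 1849^2 = 3418801 ≡ 2446 (mod 2449)
2448 = 2048 + 256 + 128 + 16 in binary powers of 2.
So 9^2448 ≡ 2446 · 784 · 2105 · 1125 ≡ 1721 (mod 2449).
Since 1721 ≠ 1, base 9 is a Fermat witness: 2449 is composite.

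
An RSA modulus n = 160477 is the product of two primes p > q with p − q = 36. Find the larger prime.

419

Since p = q + 36, we have 160477 = q(q + 36), so q² + 36q − 160477 = 0.
Discriminant: 36² + 4·160477 = 1296 + 641908 = 643204; √643204 = 802.
q = (−36 + 802)/2 = 383, and p = q + 36 = 419.
Check: 383 · 419 = 160477.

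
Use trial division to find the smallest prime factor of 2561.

2561 is odd.
Digit sum 14, not divisible by 3.
Ends in 1: not divisible by 5.
7: 2561 = 7·365 + 6
11: 2561 = 11·232 + 9
13: 2561 = 13·197

13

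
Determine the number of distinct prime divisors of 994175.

5

994175 = 5^2 · 39767
39767 = 7 · 5681
5681 = 13 · 437
437 = 19 · 23
994175 = 5^2 · 7 · 13 · 19 · 23, which has 5 distinct prime factors.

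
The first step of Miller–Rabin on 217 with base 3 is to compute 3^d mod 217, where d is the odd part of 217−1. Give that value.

209

217 − 1 = 216 = 2^3 · 27, so d = 27.
3^1 ≡ 3 (mod 217)
3^2 ≡ 3^2 = 9 ≡ 9 (mod 217)
3^4 ≡ 9^2 = 81 ≡ 81 (mod 217)
3^8 ≡ 81^2 = 6561 ≡ 51 (mod 217)
3^16 ≡ 51^2 = 2601 ≡ 214 (mod 217)
27 = 16 + 8 + 2 + 1 in binary powers of 2.
So 3^27 ≡ 214 · 51 · 9 · 3 ≡ 209 (mod 217).
Squaring chain: 209 → 64 → 190; never reaches −1, so base 3 is a Miller–Rabin witness that 217 is composite.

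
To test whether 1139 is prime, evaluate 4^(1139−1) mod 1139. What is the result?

33

4^1 ≡ 4 (mod 1139)
4^2 ≡ 4^2 = 16 ≡ 16 (mod 1139)
4^4 ≡ 16^2 = 256 ≡ 256 (mod 1139)
4^8 ≡ 256^2 = 65536 ≡ 613 (mod 1139)
4^16 ≡ 613^2 = 375769 ≡ 1038 (mod 1139)
4^32 ≡ 1038^2 = 1077444 ≡ 1089 (mod 1139)
4^64 ≡ 1089^2 = 1185921 ≡ 222 (mod 1139)
4^128 ≡ 222^2 = 49284 ≡ 307 (mod 1139)
4^256 ≡ 307^2 = 94249 ≡ 851 (mod 1139)
4^512 ≡ 851^2 = 724201 ≡ 936 (mod 1139)
4^1024 ≡ 936^2 = 876096 ≡ 205 (mod 1139)
1138 = 1024 + 64 + 32 + 16 + 2 in binary powers of 2.
So 4^1138 ≡ 205 · 222 · 1089 · 1038 · 16 ≡ 33 (mod 1139).
Since 33 ≠ 1, base 4 is a Fermat witness: 1139 is composite.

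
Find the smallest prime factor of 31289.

31289 is odd.
Digit sum 23, not divisible by 3.
Ends in 9: not divisible by 5.
7: 31289 = 7·4469 + 6
11: 31289 = 11·2844 + 5
13: 31289 = 13·2406 + 11
17: 31289 = 17·1840 + 9
19: 31289 = 19·1646 + 15
23: 31289 = 23·1360 + 9
29: 31289 = 29·1078 + 27
31: 31289 = 31·1009 + 10
37: 31289 = 37·845 + 24
41: 31289 = 41·763 + 6
43: 31289 = 43·727 + 28
47: 31289 = 47·665 + 34
53: 31289 = 53·590 + 19
59: 31289 = 59·530 + 19
61: 31289 = 61·512 + 57
67: 31289 = 67·467

67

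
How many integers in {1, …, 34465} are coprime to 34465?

26880

Factor: 34465 = 5 · 61 · 113.
φ(34465) = (5−1) · (61−1) · (113−1) = 4 · 60 · 112 = 26880.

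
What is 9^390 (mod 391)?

9^1 ≡ 9 (mod 391)
9^2 ≡ 9^2 = 81 ≡ 81 (mod 391)
9^4 ≡ 81^2 = 6561 ≡ 305 (mod 391)
9^8 ≡ 305^2 = 93025 ≡ 358 (mod 391)
9^16 ≡ 358^2 = 128164 ≡ 307 (mod 391)
9^32 ≡ 307^2 = 94249 ≡ 18 (mod 391)
9^64 ≡ 18^2 = 324 ≡ 324 (mod 391)
9^128 ≡ 324^2 = 104976 ≡ 188 (mod 391)
9^256 ≡ 188^2 = 35344 ≡ 154 (mod 391)
390 = 256 + 128 + 4 + 2 in binary powers of 2.
So 9^390 ≡ 154 · 188 · 305 · 81 ≡ 123 (mod 391).
Since 123 ≠ 1, base 9 is a Fermat witness: 391 is composite.

123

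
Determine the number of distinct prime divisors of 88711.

4

88711 = 7 · 12673
12673 = 19 · 667
667 = 23 · 29
88711 = 7 · 19 · 23 · 29, which has 4 distinct prime factors.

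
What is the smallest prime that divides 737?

11

737 is odd.
Digit sum 17, not divisible by 3.
Ends in 7: not divisible by 5.
7: 737 = 7·105 + 2
11: 737 = 11·67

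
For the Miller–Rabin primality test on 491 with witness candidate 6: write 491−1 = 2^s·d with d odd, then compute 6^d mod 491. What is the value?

491 − 1 = 490 = 2^1 · 245, so d = 245.
6^1 ≡ 6 (mod 491)
6^2 ≡ 6^2 = 36 ≡ 36 (mod 491)
6^4 ≡ 36^2 = 1296 ≡ 314 (mod 491)
6^8 ≡ 314^2 = 98596 ≡ 396 (mod 491)
6^16 ≡ 396^2 = 156816 ≡ 187 (mod 491)
6^32 ≡ 187^2 = 34969 ≡ 108 (mod 491)
6^64 ≡ 108^2 = 11664 ≡ 371 (mod 491)
6^128 ≡ 371^2 = 137641 ≡ 161 (mod 491)
245 = 128 + 64 + 32 + 16 + 4 + 1 in binary powers of 2.
So 6^245 ≡ 161 · 371 · 108 · 187 · 314 · 6 ≡ 490 (mod 491).
Since 6^d ≡ 490 (mod 491), base 6 does not prove 491 composite.

490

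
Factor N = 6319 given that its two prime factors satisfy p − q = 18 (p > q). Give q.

71

Since p = q + 18, we have 6319 = q(q + 18), so q² + 18q − 6319 = 0.
Discriminant: 18² + 4·6319 = 324 + 25276 = 25600; √25600 = 160.
q = (−18 + 160)/2 = 71, and p = q + 18 = 89.
Check: 71 · 89 = 6319.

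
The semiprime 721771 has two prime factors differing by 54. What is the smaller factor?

Since p = q + 54, we have 721771 = q(q + 54), so q² + 54q − 721771 = 0.
Discriminant: 54² + 4·721771 = 2916 + 2887084 = 2890000; √2890000 = 1700.
q = (−54 + 1700)/2 = 823, and p = q + 54 = 877.
Check: 823 · 877 = 721771.

823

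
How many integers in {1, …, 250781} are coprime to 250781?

232848

Factor: 250781 = 19 · 67 · 197.
φ(250781) = (19−1) · (67−1) · (197−1) = 18 · 66 · 196 = 232848.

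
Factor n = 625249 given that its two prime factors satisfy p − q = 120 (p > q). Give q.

Since p = q + 120, we have 625249 = q(q + 120), so q² + 120q − 625249 = 0.
Discriminant: 120² + 4·625249 = 14400 + 2500996 = 2515396; √2515396 = 1586.
q = (−120 + 1586)/2 = 733, and p = q + 120 = 853.
Check: 733 · 853 = 625249.

733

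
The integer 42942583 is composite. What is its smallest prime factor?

79

42942583 is odd.
Digit sum 37, not divisible by 3.
Ends in 3: not divisible by 5.
7: 42942583 = 7·6134654 + 5
11: 42942583 = 11·3903871 + 2
13: 42942583 = 13·3303275 + 8
17: 42942583 = 17·2526034 + 5
19: 42942583 = 19·2260135 + 18
23: 42942583 = 23·1867068 + 19
29: 42942583 = 29·1480778 + 21
31: 42942583 = 31·1385244 + 19
37: 42942583 = 37·1160610 + 13
41: 42942583 = 41·1047380 + 3
43: 42942583 = 43·998664 + 31
47: 42942583 = 47·913671 + 46
53: 42942583 = 53·810237 + 22
59: 42942583 = 59·727840 + 23
61: 42942583 = 61·703976 + 47
67: 42942583 = 67·640934 + 5
71: 42942583 = 71·604825 + 8
73: 42942583 = 73·588254 + 41
79: 42942583 = 79·543577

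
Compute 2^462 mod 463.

2^1 ≡ 2 (mod 463)
2^2 ≡ 2^2 = 4 ≡ 4 (mod 463)
2^4 ≡ 4^2 = 16 ≡ 16 (mod 463)
2^8 ≡ 16^2 = 256 ≡ 256 (mod 463)
2^16 ≡ 256^2 = 65536 ≡ 253 (mod 463)
2^32 ≡ 253^2 = 64009 ≡ 115 (mod 463)
2^64 ≡ 115^2 = 13225 ≡ 261 (mod 463)
2^128 ≡ 261^2 = 68121 ≡ 60 (mod 463)
2^256 ≡ 60^2 = 3600 ≡ 359 (mod 463)
462 = 256 + 128 + 64 + 8 + 4 + 2 in binary powers of 2.
So 2^462 ≡ 359 · 60 · 261 · 256 · 16 · 4 ≡ 1 (mod 463).
Since the result is 1, base 2 gives no evidence that 463 is composite.

1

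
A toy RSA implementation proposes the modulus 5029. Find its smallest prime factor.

47

5029 is odd.
Digit sum 16, not divisible by 3.
Ends in 9: not divisible by 5.
7: 5029 = 7·718 + 3
11: 5029 = 11·457 + 2
13: 5029 = 13·386 + 11
17: 5029 = 17·295 + 14
19: 5029 = 19·264 + 13
23: 5029 = 23·218 + 15
29: 5029 = 29·173 + 12
31: 5029 = 31·162 + 7
37: 5029 = 37·135 + 34
41: 5029 = 41·122 + 27
43: 5029 = 43·116 + 41
47: 5029 = 47·107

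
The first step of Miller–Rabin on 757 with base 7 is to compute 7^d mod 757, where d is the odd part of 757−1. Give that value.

1

757 − 1 = 756 = 2^2 · 189, so d = 189.
7^1 ≡ 7 (mod 757)
7^2 ≡ 7^2 = 49 ≡ 49 (mod 757)
7^4 ≡ 49^2 = 2401 ≡ 130 (mod 757)
7^8 ≡ 130^2 = 16900 ≡ 246 (mod 757)
7^16 ≡ 246^2 = 60516 ≡ 713 (mod 757)
7^32 ≡ 713^2 = 508369 ≡ 422 (mod 757)
7^64 ≡ 422^2 = 178084 ≡ 189 (mod 757)
7^128 ≡ 189^2 = 35721 ≡ 142 (mod 757)
189 = 128 + 32 + 16 + 8 + 4 + 1 in binary powers of 2.
So 7^189 ≡ 142 · 422 · 713 · 246 · 130 · 7 ≡ 1 (mod 757).
Since 7^d ≡ 1 (mod 757), base 7 does not prove 757 composite.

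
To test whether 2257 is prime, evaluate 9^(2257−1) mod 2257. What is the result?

1046

9^1 ≡ 9 (mod 2257)
9^2 ≡ 9^2 = 81 ≡ 81 (mod 2257)
9^4 ≡ 81^2 = 6561 ≡ 2047 (mod 2257)
9^8 ≡ 2047^2 = 4190209 ≡ 1217 (mod 2257)
9^16 ≡ 1217^2 = 1481089 ≡ 497 (mod 2257)
9^32 ≡ 497^2 = 247009 ≡ 996 (mod 2257)
9^64 ≡ 996^2 = 992016 ≡ 1193 (mod 2257)
9^128 ≡ 1193^2 = 1423249 ≡ 1339 (mod 2257)
9^256 ≡ 1339^2 = 1792921 ≡ 863 (mod 2257)
9^512 ≡ 863^2 = 744769 ≡ 2216 (mod 2257)
9^1024 ≡ 2216^2 = 4910656 ≡ 1681 (mod 2257)
9^2048 ≡ 1681^2 = 2825761 ≡ 2254 (mod 2257)
2256 = 2048 + 128 + 64 + 16 in binary powers of 2.
So 9^2256 ≡ 2254 · 1339 · 1193 · 497 ≡ 1046 (mod 2257).
Since 1046 ≠ 1, base 9 is a Fermat witness: 2257 is composite.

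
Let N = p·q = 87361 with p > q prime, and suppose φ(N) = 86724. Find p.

439

φ(n) = (p−1)(q−1) = n − (p+q) + 1, so p + q = 87361 − 86724 + 1 = 638.
p and q are the roots of t² − 638t + 87361 = 0.
Discriminant: 638² − 4·87361 = 407044 − 349444 = 57600; √57600 = 240.
q = (638 − 240)/2 = 199, p = (638 + 240)/2 = 439.
Check: 199 · 439 = 87361.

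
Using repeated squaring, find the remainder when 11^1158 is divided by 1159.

11^1 ≡ 11 (mod 1159)
11^2 ≡ 11^2 = 121 ≡ 121 (mod 1159)
11^4 ≡ 121^2 = 14641 ≡ 733 (mod 1159)
11^8 ≡ 733^2 = 537289 ≡ 672 (mod 1159)
11^16 ≡ 672^2 = 451584 ≡ 733 (mod 1159)
11^32 ≡ 733^2 = 537289 ≡ 672 (mod 1159)
11^64 ≡ 672^2 = 451584 ≡ 733 (mod 1159)
11^128 ≡ 733^2 = 537289 ≡ 672 (mod 1159)
11^256 ≡ 672^2 = 451584 ≡ 733 (mod 1159)
11^512 ≡ 733^2 = 537289 ≡ 672 (mod 1159)
11^1024 ≡ 672^2 = 451584 ≡ 733 (mod 1159)
1158 = 1024 + 128 + 4 + 2 in binary powers of 2.
So 11^1158 ≡ 733 · 672 · 733 · 121 ≡ 609 (mod 1159).
Since 609 ≠ 1, base 11 is a Fermat witness: 1159 is composite.

609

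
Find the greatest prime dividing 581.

581 = 7 · 83
83 is prime.
So 581 = 7 · 83; the largest prime factor is 83.

83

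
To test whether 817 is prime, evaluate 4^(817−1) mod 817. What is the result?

600

4^1 ≡ 4 (mod 817)
4^2 ≡ 4^2 = 16 ≡ 16 (mod 817)
4^4 ≡ 16^2 = 256 ≡ 256 (mod 817)
4^8 ≡ 256^2 = 65536 ≡ 176 (mod 817)
4^16 ≡ 176^2 = 30976 ≡ 747 (mod 817)
4^32 ≡ 747^2 = 558009 ≡ 815 (mod 817)
4^64 ≡ 815^2 = 664225 ≡ 4 (mod 817)
4^128 ≡ 4^2 = 16 ≡ 16 (mod 817)
4^256 ≡ 16^2 = 256 ≡ 256 (mod 817)
4^512 ≡ 256^2 = 65536 ≡ 176 (mod 817)
816 = 512 + 256 + 32 + 16 in binary powers of 2.
So 4^816 ≡ 176 · 256 · 815 · 747 ≡ 600 (mod 817).
Since 600 ≠ 1, base 4 is a Fermat witness: 817 is composite.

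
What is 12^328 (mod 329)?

121

12^1 ≡ 12 (mod 329)
12^2 ≡ 12^2 = 144 ≡ 144 (mod 329)
12^4 ≡ 144^2 = 20736 ≡ 9 (mod 329)
12^8 ≡ 9^2 = 81 ≡ 81 (mod 329)
12^16 ≡ 81^2 = 6561 ≡ 310 (mod 329)
12^32 ≡ 310^2 = 96100 ≡ 32 (mod 329)
12^64 ≡ 32^2 = 1024 ≡ 37 (mod 329)
12^128 ≡ 37^2 = 1369 ≡ 53 (mod 329)
12^256 ≡ 53^2 = 2809 ≡ 177 (mod 329)
328 = 256 + 64 + 8 in binary powers of 2.
So 12^328 ≡ 177 · 37 · 81 ≡ 121 (mod 329).
Since 121 ≠ 1, base 12 is a Fermat witness: 329 is composite.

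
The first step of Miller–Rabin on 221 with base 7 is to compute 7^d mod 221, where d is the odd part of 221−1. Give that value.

97

221 − 1 = 220 = 2^2 · 55, so d = 55.
7^1 ≡ 7 (mod 221)
7^2 ≡ 7^2 = 49 ≡ 49 (mod 221)
7^4 ≡ 49^2 = 2401 ≡ 191 (mod 221)
7^8 ≡ 191^2 = 36481 ≡ 16 (mod 221)
7^16 ≡ 16^2 = 256 ≡ 35 (mod 221)
7^32 ≡ 35^2 = 1225 ≡ 120 (mod 221)
55 = 32 + 16 + 4 + 2 + 1 in binary powers of 2.
So 7^55 ≡ 120 · 35 · 191 · 49 · 7 ≡ 97 (mod 221).
Squaring chain: 97 → 127; never reaches −1, so base 7 is a Miller–Rabin witness that 221 is composite.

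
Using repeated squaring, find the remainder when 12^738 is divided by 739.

12^1 ≡ 12 (mod 739)
12^2 ≡ 12^2 = 144 ≡ 144 (mod 739)
12^4 ≡ 144^2 = 20736 ≡ 44 (mod 739)
12^8 ≡ 44^2 = 1936 ≡ 458 (mod 739)
12^16 ≡ 458^2 = 209764 ≡ 627 (mod 739)
12^32 ≡ 627^2 = 393129 ≡ 720 (mod 739)
12^64 ≡ 720^2 = 518400 ≡ 361 (mod 739)
12^128 ≡ 361^2 = 130321 ≡ 257 (mod 739)
12^256 ≡ 257^2 = 66049 ≡ 278 (mod 739)
12^512 ≡ 278^2 = 77284 ≡ 428 (mod 739)
738 = 512 + 128 + 64 + 32 + 2 in binary powers of 2.
So 12^738 ≡ 428 · 257 · 361 · 720 · 144 ≡ 1 (mod 739).
Since the result is 1, base 12 gives no evidence that 739 is composite.

1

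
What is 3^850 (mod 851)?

303

3^1 ≡ 3 (mod 851)
3^2 ≡ 3^2 = 9 ≡ 9 (mod 851)
3^4 ≡ 9^2 = 81 ≡ 81 (mod 851)
3^8 ≡ 81^2 = 6561 ≡ 604 (mod 851)
3^16 ≡ 604^2 = 364816 ≡ 588 (mod 851)
3^32 ≡ 588^2 = 345744 ≡ 238 (mod 851)
3^64 ≡ 238^2 = 56644 ≡ 478 (mod 851)
3^128 ≡ 478^2 = 228484 ≡ 416 (mod 851)
3^256 ≡ 416^2 = 173056 ≡ 303 (mod 851)
3^512 ≡ 303^2 = 91809 ≡ 752 (mod 851)
850 = 512 + 256 + 64 + 16 + 2 in binary powers of 2.
So 3^850 ≡ 752 · 303 · 478 · 588 · 9 ≡ 303 (mod 851).
Since 303 ≠ 1, base 3 is a Fermat witness: 851 is composite.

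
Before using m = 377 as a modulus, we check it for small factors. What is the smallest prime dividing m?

377 is odd.
Digit sum 17, not divisible by 3.
Ends in 7: not divisible by 5.
7: 377 = 7·53 + 6
11: 377 = 11·34 + 3
13: 377 = 13·29

13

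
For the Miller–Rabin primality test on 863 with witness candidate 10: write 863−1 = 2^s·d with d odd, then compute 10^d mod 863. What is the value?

862

863 − 1 = 862 = 2^1 · 431, so d = 431.
10^1 ≡ 10 (mod 863)
10^2 ≡ 10^2 = 100 ≡ 100 (mod 863)
10^4 ≡ 100^2 = 10000 ≡ 507 (mod 863)
10^8 ≡ 507^2 = 257049 ≡ 738 (mod 863)
10^16 ≡ 738^2 = 544644 ≡ 91 (mod 863)
10^32 ≡ 91^2 = 8281 ≡ 514 (mod 863)
10^64 ≡ 514^2 = 264196 ≡ 118 (mod 863)
10^128 ≡ 118^2 = 13924 ≡ 116 (mod 863)
10^256 ≡ 116^2 = 13456 ≡ 511 (mod 863)
431 = 256 + 128 + 32 + 8 + 4 + 2 + 1 in binary powers of 2.
So 10^431 ≡ 511 · 116 · 514 · 738 · 507 · 100 · 10 ≡ 862 (mod 863).
Since 10^d ≡ 862 (mod 863), base 10 does not prove 863 composite.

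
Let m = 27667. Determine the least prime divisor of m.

27667 is odd.
Digit sum 28, not divisible by 3.
Ends in 7: not divisible by 5.
7: 27667 = 7·3952 + 3
11: 27667 = 11·2515 + 2
13: 27667 = 13·2128 + 3
17: 27667 = 17·1627 + 8
19: 27667 = 19·1456 + 3
23: 27667 = 23·1202 + 21
29: 27667 = 29·954 + 1
31: 27667 = 31·892 + 15
37: 27667 = 37·747 + 28
41: 27667 = 41·674 + 33
43: 27667 = 43·643 + 18
47: 27667 = 47·588 + 31
53: 27667 = 53·522 + 1
59: 27667 = 59·468 + 55
61: 27667 = 61·453 + 34
67: 27667 = 67·412 + 63
71: 27667 = 71·389 + 48
73: 27667 = 73·379

73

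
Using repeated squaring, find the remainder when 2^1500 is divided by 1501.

1128

2^1 ≡ 2 (mod 1501)
2^2 ≡ 2^2 = 4 ≡ 4 (mod 1501)
2^4 ≡ 4^2 = 16 ≡ 16 (mod 1501)
2^8 ≡ 16^2 = 256 ≡ 256 (mod 1501)
2^16 ≡ 256^2 = 65536 ≡ 993 (mod 1501)
2^32 ≡ 993^2 = 986049 ≡ 1393 (mod 1501)
2^64 ≡ 1393^2 = 1940449 ≡ 1157 (mod 1501)
2^128 ≡ 1157^2 = 1338649 ≡ 1258 (mod 1501)
2^256 ≡ 1258^2 = 1582564 ≡ 510 (mod 1501)
2^512 ≡ 510^2 = 260100 ≡ 427 (mod 1501)
2^1024 ≡ 427^2 = 182329 ≡ 708 (mod 1501)
1500 = 1024 + 256 + 128 + 64 + 16 + 8 + 4 in binary powers of 2.
So 2^1500 ≡ 708 · 510 · 1258 · 1157 · 993 · 256 · 16 ≡ 1128 (mod 1501).
Since 1128 ≠ 1, base 2 is a Fermat witness: 1501 is composite.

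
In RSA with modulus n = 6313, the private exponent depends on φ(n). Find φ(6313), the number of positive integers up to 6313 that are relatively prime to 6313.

6148

Factor: 6313 = 59 · 107.
φ(6313) = (59−1) · (107−1) = 58 · 106 = 6148.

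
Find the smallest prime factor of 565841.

565841 is odd.
Digit sum 29, not divisible by 3.
Ends in 1: not divisible by 5.
7: 565841 = 7·80834 + 3
11: 565841 = 11·51440 + 1
13: 565841 = 13·43526 + 3
17: 565841 = 17·33284 + 13
19: 565841 = 19·29781 + 2
23: 565841 = 23·24601 + 18
29: 565841 = 29·19511 + 22
31: 565841 = 31·18252 + 29
37: 565841 = 37·15293

37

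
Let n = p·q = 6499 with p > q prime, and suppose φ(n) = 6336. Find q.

φ(n) = (p−1)(q−1) = n − (p+q) + 1, so p + q = 6499 − 6336 + 1 = 164.
p and q are the roots of t² − 164t + 6499 = 0.
Discriminant: 164² − 4·6499 = 26896 − 25996 = 900; √900 = 30.
q = (164 − 30)/2 = 67, p = (164 + 30)/2 = 97.
Check: 67 · 97 = 6499.

67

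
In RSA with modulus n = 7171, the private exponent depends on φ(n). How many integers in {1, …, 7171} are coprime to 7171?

7000

Factor: 7171 = 71 · 101.
φ(7171) = (71−1) · (101−1) = 70 · 100 = 7000.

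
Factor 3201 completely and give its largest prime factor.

97

3201 = 3 · 1067
1067 = 11 · 97
97 is prime.
So 3201 = 3 · 11 · 97; the largest prime factor is 97.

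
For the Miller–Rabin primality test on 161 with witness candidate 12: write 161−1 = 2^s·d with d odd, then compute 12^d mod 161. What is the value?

161 − 1 = 160 = 2^5 · 5, so d = 5.
12^1 ≡ 12 (mod 161)
12^2 ≡ 12^2 = 144 ≡ 144 (mod 161)
12^4 ≡ 144^2 = 20736 ≡ 128 (mod 161)
5 = 4 + 1 in binary powers of 2.
So 12^5 ≡ 128 · 12 ≡ 87 (mod 161).
Squaring chain: 87 → 2 → 4 → 16 → 95; never reaches −1, so base 12 is a Miller–Rabin witness that 161 is composite.

87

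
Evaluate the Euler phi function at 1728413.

1684800

Factor: 1728413 = 101 · 109 · 157.
φ(1728413) = (101−1) · (109−1) · (157−1) = 100 · 108 · 156 = 1684800.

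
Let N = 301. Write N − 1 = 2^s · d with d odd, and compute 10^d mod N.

279

301 − 1 = 300 = 2^2 · 75, so d = 75.
10^1 ≡ 10 (mod 301)
10^2 ≡ 10^2 = 100 ≡ 100 (mod 301)
10^4 ≡ 100^2 = 10000 ≡ 67 (mod 301)
10^8 ≡ 67^2 = 4489 ≡ 275 (mod 301)
10^16 ≡ 275^2 = 75625 ≡ 74 (mod 301)
10^32 ≡ 74^2 = 5476 ≡ 58 (mod 301)
10^64 ≡ 58^2 = 3364 ≡ 53 (mod 301)
75 = 64 + 8 + 2 + 1 in binary powers of 2.
So 10^75 ≡ 53 · 275 · 100 · 10 ≡ 279 (mod 301).
Squaring chain: 279 → 183; never reaches −1, so base 10 is a Miller–Rabin witness that 301 is composite.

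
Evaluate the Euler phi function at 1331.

1210

Factor: 1331 = 11^3.
φ(1331) = 11^2·(11−1) = 1210.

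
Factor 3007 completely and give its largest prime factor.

97

3007 = 31 · 97
97 is prime.
So 3007 = 31 · 97; the largest prime factor is 97.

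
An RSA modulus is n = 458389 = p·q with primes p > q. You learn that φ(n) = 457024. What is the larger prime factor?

φ(n) = (p−1)(q−1) = n − (p+q) + 1, so p + q = 458389 − 457024 + 1 = 1366.
p and q are the roots of t² − 1366t + 458389 = 0.
Discriminant: 1366² − 4·458389 = 1865956 − 1833556 = 32400; √32400 = 180.
q = (1366 − 180)/2 = 593, p = (1366 + 180)/2 = 773.
Check: 593 · 773 = 458389.

773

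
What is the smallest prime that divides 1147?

1147 is odd.
Digit sum 13, not divisible by 3.
Ends in 7: not divisible by 5.
7: 1147 = 7·163 + 6
11: 1147 = 11·104 + 3
13: 1147 = 13·88 + 3
17: 1147 = 17·67 + 8
19: 1147 = 19·60 + 7
23: 1147 = 23·49 + 20
29: 1147 = 29·39 + 16
31: 1147 = 31·37

31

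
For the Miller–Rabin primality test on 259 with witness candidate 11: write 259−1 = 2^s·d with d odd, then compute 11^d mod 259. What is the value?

259 − 1 = 258 = 2^1 · 129, so d = 129.
11^1 ≡ 11 (mod 259)
11^2 ≡ 11^2 = 121 ≡ 121 (mod 259)
11^4 ≡ 121^2 = 14641 ≡ 137 (mod 259)
11^8 ≡ 137^2 = 18769 ≡ 121 (mod 259)
11^16 ≡ 121^2 = 14641 ≡ 137 (mod 259)
11^32 ≡ 137^2 = 18769 ≡ 121 (mod 259)
11^64 ≡ 121^2 = 14641 ≡ 137 (mod 259)
11^128 ≡ 137^2 = 18769 ≡ 121 (mod 259)
129 = 128 + 1 in binary powers of 2.
So 11^129 ≡ 121 · 11 ≡ 36 (mod 259).
Squaring chain: 36; never reaches −1, so base 11 is a Miller–Rabin witness that 259 is composite.

36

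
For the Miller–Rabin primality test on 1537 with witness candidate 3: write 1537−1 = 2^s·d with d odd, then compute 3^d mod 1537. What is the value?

27

1537 − 1 = 1536 = 2^9 · 3, so d = 3.
3^1 ≡ 3 (mod 1537)
3^2 ≡ 3^2 = 9 ≡ 9 (mod 1537)
3 = 2 + 1 in binary powers of 2.
So 3^3 ≡ 9 · 3 ≡ 27 (mod 1537).
Squaring chain: 27 → 729 → 1176 → 1213 → 460 → 1031 → 894 → 1533 → 16; never reaches −1, so base 3 is a Miller–Rabin witness that 1537 is composite.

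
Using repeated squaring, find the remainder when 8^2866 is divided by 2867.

332

8^1 ≡ 8 (mod 2867)
8^2 ≡ 8^2 = 64 ≡ 64 (mod 2867)
8^4 ≡ 64^2 = 4096 ≡ 1229 (mod 2867)
8^8 ≡ 1229^2 = 1510441 ≡ 2399 (mod 2867)
8^16 ≡ 2399^2 = 5755201 ≡ 1132 (mod 2867)
8^32 ≡ 1132^2 = 1281424 ≡ 2742 (mod 2867)
8^64 ≡ 2742^2 = 7518564 ≡ 1290 (mod 2867)
8^128 ≡ 1290^2 = 1664100 ≡ 1240 (mod 2867)
8^256 ≡ 1240^2 = 1537600 ≡ 888 (mod 2867)
8^512 ≡ 888^2 = 788544 ≡ 119 (mod 2867)
8^1024 ≡ 119^2 = 14161 ≡ 2693 (mod 2867)
8^2048 ≡ 2693^2 = 7252249 ≡ 1606 (mod 2867)
2866 = 2048 + 512 + 256 + 32 + 16 + 2 in binary powers of 2.
So 8^2866 ≡ 1606 · 119 · 888 · 2742 · 1132 · 64 ≡ 332 (mod 2867).
Since 332 ≠ 1, base 8 is a Fermat witness: 2867 is composite.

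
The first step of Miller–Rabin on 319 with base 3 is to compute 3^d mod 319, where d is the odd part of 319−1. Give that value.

279

319 − 1 = 318 = 2^1 · 159, so d = 159.
3^1 ≡ 3 (mod 319)
3^2 ≡ 3^2 = 9 ≡ 9 (mod 319)
3^4 ≡ 9^2 = 81 ≡ 81 (mod 319)
3^8 ≡ 81^2 = 6561 ≡ 181 (mod 319)
3^16 ≡ 181^2 = 32761 ≡ 223 (mod 319)
3^32 ≡ 223^2 = 49729 ≡ 284 (mod 319)
3^64 ≡ 284^2 = 80656 ≡ 268 (mod 319)
3^128 ≡ 268^2 = 71824 ≡ 49 (mod 319)
159 = 128 + 16 + 8 + 4 + 2 + 1 in binary powers of 2.
So 3^159 ≡ 49 · 223 · 181 · 81 · 9 · 3 ≡ 279 (mod 319).
Squaring chain: 279; never reaches −1, so base 3 is a Miller–Rabin witness that 319 is composite.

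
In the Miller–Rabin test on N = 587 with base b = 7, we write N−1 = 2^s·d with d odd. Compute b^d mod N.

587 − 1 = 586 = 2^1 · 293, so d = 293.
7^1 ≡ 7 (mod 587)
7^2 ≡ 7^2 = 49 ≡ 49 (mod 587)
7^4 ≡ 49^2 = 2401 ≡ 53 (mod 587)
7^8 ≡ 53^2 = 2809 ≡ 461 (mod 587)
7^16 ≡ 461^2 = 212521 ≡ 27 (mod 587)
7^32 ≡ 27^2 = 729 ≡ 142 (mod 587)
7^64 ≡ 142^2 = 20164 ≡ 206 (mod 587)
7^128 ≡ 206^2 = 42436 ≡ 172 (mod 587)
7^256 ≡ 172^2 = 29584 ≡ 234 (mod 587)
293 = 256 + 32 + 4 + 1 in binary powers of 2.
So 7^293 ≡ 234 · 142 · 53 · 7 ≡ 1 (mod 587).
Since 7^d ≡ 1 (mod 587), base 7 does not prove 587 composite.

1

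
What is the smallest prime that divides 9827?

31

9827 is odd.
Digit sum 26, not divisible by 3.
Ends in 7: not divisible by 5.
7: 9827 = 7·1403 + 6
11: 9827 = 11·893 + 4
13: 9827 = 13·755 + 12
17: 9827 = 17·578 + 1
19: 9827 = 19·517 + 4
23: 9827 = 23·427 + 6
29: 9827 = 29·338 + 25
31: 9827 = 31·317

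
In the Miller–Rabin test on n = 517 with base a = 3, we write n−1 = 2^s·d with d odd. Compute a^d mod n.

202

517 − 1 = 516 = 2^2 · 129, so d = 129.
3^1 ≡ 3 (mod 517)
3^2 ≡ 3^2 = 9 ≡ 9 (mod 517)
3^4 ≡ 9^2 = 81 ≡ 81 (mod 517)
3^8 ≡ 81^2 = 6561 ≡ 357 (mod 517)
3^16 ≡ 357^2 = 127449 ≡ 267 (mod 517)
3^32 ≡ 267^2 = 71289 ≡ 460 (mod 517)
3^64 ≡ 460^2 = 211600 ≡ 147 (mod 517)
3^128 ≡ 147^2 = 21609 ≡ 412 (mod 517)
129 = 128 + 1 in binary powers of 2.
So 3^129 ≡ 412 · 3 ≡ 202 (mod 517).
Squaring chain: 202 → 478; never reaches −1, so base 3 is a Miller–Rabin witness that 517 is composite.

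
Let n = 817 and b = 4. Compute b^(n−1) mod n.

4^1 ≡ 4 (mod 817)
4^2 ≡ 4^2 = 16 ≡ 16 (mod 817)
4^4 ≡ 16^2 = 256 ≡ 256 (mod 817)
4^8 ≡ 256^2 = 65536 ≡ 176 (mod 817)
4^16 ≡ 176^2 = 30976 ≡ 747 (mod 817)
4^32 ≡ 747^2 = 558009 ≡ 815 (mod 817)
4^64 ≡ 815^2 = 664225 ≡ 4 (mod 817)
4^128 ≡ 4^2 = 16 ≡ 16 (mod 817)
4^256 ≡ 16^2 = 256 ≡ 256 (mod 817)
4^512 ≡ 256^2 = 65536 ≡ 176 (mod 817)
816 = 512 + 256 + 32 + 16 in binary powers of 2.
So 4^816 ≡ 176 · 256 · 815 · 747 ≡ 600 (mod 817).
Since 600 ≠ 1, base 4 is a Fermat witness: 817 is composite.

600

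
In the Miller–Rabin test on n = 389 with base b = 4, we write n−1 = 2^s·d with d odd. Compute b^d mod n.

388

389 − 1 = 388 = 2^2 · 97, so d = 97.
4^1 ≡ 4 (mod 389)
4^2 ≡ 4^2 = 16 ≡ 16 (mod 389)
4^4 ≡ 16^2 = 256 ≡ 256 (mod 389)
4^8 ≡ 256^2 = 65536 ≡ 184 (mod 389)
4^16 ≡ 184^2 = 33856 ≡ 13 (mod 389)
4^32 ≡ 13^2 = 169 ≡ 169 (mod 389)
4^64 ≡ 169^2 = 28561 ≡ 164 (mod 389)
97 = 64 + 32 + 1 in binary powers of 2.
So 4^97 ≡ 164 · 169 · 4 ≡ 388 (mod 389).
Since 4^d ≡ 388 (mod 389), base 4 does not prove 389 composite.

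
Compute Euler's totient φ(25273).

Factor: 25273 = 127 · 199.
φ(25273) = (127−1) · (199−1) = 126 · 198 = 24948.

24948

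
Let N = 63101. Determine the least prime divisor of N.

89

63101 is odd.
Digit sum 11, not divisible by 3.
Ends in 1: not divisible by 5.
7: 63101 = 7·9014 + 3
11: 63101 = 11·5736 + 5
13: 63101 = 13·4853 + 12
17: 63101 = 17·3711 + 14
19: 63101 = 19·3321 + 2
23: 63101 = 23·2743 + 12
29: 63101 = 29·2175 + 26
31: 63101 = 31·2035 + 16
37: 63101 = 37·1705 + 16
41: 63101 = 41·1539 + 2
43: 63101 = 43·1467 + 20
47: 63101 = 47·1342 + 27
53: 63101 = 53·1190 + 31
59: 63101 = 59·1069 + 30
61: 63101 = 61·1034 + 27
67: 63101 = 67·941 + 54
71: 63101 = 71·888 + 53
73: 63101 = 73·864 + 29
79: 63101 = 79·798 + 59
83: 63101 = 83·760 + 21
89: 63101 = 89·709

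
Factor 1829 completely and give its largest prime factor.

1829 = 31 · 59
59 is prime.
So 1829 = 31 · 59; the largest prime factor is 59.

59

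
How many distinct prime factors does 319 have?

319 = 11 · 29
319 = 11 · 29, which has 2 distinct prime factors.

2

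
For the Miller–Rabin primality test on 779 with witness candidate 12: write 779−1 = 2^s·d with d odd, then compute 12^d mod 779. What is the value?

768

779 − 1 = 778 = 2^1 · 389, so d = 389.
12^1 ≡ 12 (mod 779)
12^2 ≡ 12^2 = 144 ≡ 144 (mod 779)
12^4 ≡ 144^2 = 20736 ≡ 482 (mod 779)
12^8 ≡ 482^2 = 232324 ≡ 182 (mod 779)
12^16 ≡ 182^2 = 33124 ≡ 406 (mod 779)
12^32 ≡ 406^2 = 164836 ≡ 467 (mod 779)
12^64 ≡ 467^2 = 218089 ≡ 748 (mod 779)
12^128 ≡ 748^2 = 559504 ≡ 182 (mod 779)
12^256 ≡ 182^2 = 33124 ≡ 406 (mod 779)
389 = 256 + 128 + 4 + 1 in binary powers of 2.
So 12^389 ≡ 406 · 182 · 482 · 12 ≡ 768 (mod 779).
Squaring chain: 768; never reaches −1, so base 12 is a Miller–Rabin witness that 779 is composite.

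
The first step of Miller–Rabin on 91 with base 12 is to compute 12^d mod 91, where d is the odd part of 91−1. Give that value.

91 − 1 = 90 = 2^1 · 45, so d = 45.
12^1 ≡ 12 (mod 91)
12^2 ≡ 12^2 = 144 ≡ 53 (mod 91)
12^4 ≡ 53^2 = 2809 ≡ 79 (mod 91)
12^8 ≡ 79^2 = 6241 ≡ 53 (mod 91)
12^16 ≡ 53^2 = 2809 ≡ 79 (mod 91)
12^32 ≡ 79^2 = 6241 ≡ 53 (mod 91)
45 = 32 + 8 + 4 + 1 in binary powers of 2.
So 12^45 ≡ 53 · 53 · 79 · 12 ≡ 90 (mod 91).
Since 12^d ≡ 90 (mod 91), base 12 does not prove 91 composite.

90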